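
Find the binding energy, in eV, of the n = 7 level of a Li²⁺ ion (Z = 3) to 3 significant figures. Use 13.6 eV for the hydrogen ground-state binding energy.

E_n = −13.6 Z²/n² = −122.4/n² eV for Z = 3.
E_7 = −122.4/49 = −2.50 eV, so ionization (to E = 0) requires 2.50 eV.

2.50 eV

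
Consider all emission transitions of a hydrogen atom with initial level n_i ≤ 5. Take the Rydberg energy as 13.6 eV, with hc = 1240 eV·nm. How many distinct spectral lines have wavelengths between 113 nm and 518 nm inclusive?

Enumerate all n_i → n_f pairs with 1 ≤ n_f < n_i ≤ 5 and compute λ = 1240 / [13.6·1·(1/n_f² − 1/n_i²)].
Lines falling in [113, 518] nm: 2→1 (121.6 nm), 5→2 (434.2 nm), 4→2 (486.3 nm).

3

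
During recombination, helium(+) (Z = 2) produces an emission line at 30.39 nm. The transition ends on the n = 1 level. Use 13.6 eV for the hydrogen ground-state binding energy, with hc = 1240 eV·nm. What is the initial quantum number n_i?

n_i = 2

The photon energy is ΔE = hc/λ = 1240 / 30.39 = 40.80 eV.
With Z = 2, ΔE = 54.40 × (1/n_f² − 1/n_i²), so 1/n_f² − 1/n_i² = 0.7501.
With n_f = 1: 1/n_i² = 1/1 − 0.7501 = 0.2499, so n_i ≈ 2.00.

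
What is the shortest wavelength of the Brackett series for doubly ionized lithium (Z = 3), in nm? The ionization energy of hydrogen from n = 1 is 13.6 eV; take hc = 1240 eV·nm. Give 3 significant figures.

The Brackett series has lower level n_f = 4; the series limit corresponds to n_i → ∞.
ΔE_max = 13.6 × 9 / 4² = 7.650 eV.
λ_min = 1240 / 7.650 = 162 nm.

162 nm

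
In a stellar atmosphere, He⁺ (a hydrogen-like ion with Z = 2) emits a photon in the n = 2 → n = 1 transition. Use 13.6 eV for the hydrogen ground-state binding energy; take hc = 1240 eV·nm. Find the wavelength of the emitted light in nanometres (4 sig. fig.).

For Z = 2 the level energies scale as Z², so the effective Rydberg energy is 13.6 × 4 = 54.40 eV.
ΔE = 54.40 × (1/1² − 1/2²) = 54.40 × 0.7500 = 40.80 eV.
λ = hc/ΔE = 1240 / 40.80 = 30.39 nm.

30.39 nm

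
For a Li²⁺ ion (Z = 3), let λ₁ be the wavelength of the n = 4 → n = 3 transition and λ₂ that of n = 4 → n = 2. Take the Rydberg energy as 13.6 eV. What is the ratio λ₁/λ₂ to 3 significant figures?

λ ∝ 1/ΔE ∝ 1/(1/n_f² − 1/n_i²), and the Z² and hc factors cancel in the ratio.
λ₁/λ₂ = (1/2² − 1/4²)/(1/3² − 1/4²) = 0.1875/0.04861 = 3.86.

3.86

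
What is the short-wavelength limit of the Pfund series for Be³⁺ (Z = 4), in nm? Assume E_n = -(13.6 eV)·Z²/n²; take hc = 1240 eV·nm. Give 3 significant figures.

142 nm

The Pfund series has lower level n_f = 5; the series limit corresponds to n_i → ∞.
ΔE_max = 13.6 × 16 / 5² = 8.704 eV.
λ_min = 1240 / 8.704 = 142 nm.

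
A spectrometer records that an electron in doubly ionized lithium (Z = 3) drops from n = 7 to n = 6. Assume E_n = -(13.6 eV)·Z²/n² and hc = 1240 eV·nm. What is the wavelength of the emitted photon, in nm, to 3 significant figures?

For Z = 3 the level energies scale as Z², so the effective Rydberg energy is 13.6 × 9 = 122.4 eV.
ΔE = 122.4 × (1/6² − 1/7²) = 122.4 × 0.007370 = 0.9020 eV.
λ = hc/ΔE = 1240 / 0.9020 = 1370 nm.

1370 nm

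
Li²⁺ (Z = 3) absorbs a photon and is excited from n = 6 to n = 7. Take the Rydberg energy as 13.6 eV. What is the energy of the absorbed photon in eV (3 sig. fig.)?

0.902 eV

The Bohr energies scale as Z², so for Z = 3: E_n = −122.4/n² eV.
E_7 = −122.4/49 = −2.498 eV and E_6 = −122.4/36 = −3.400 eV.
The photon energy is |E_7 − E_6| = 0.902 eV.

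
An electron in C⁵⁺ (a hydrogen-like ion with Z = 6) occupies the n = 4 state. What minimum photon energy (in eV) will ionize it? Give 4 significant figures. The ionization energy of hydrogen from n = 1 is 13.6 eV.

30.60 eV

E_n = −13.6 Z²/n² = −489.6/n² eV for Z = 6.
E_4 = −489.6/16 = −30.60 eV, so ionization (to E = 0) requires 30.60 eV.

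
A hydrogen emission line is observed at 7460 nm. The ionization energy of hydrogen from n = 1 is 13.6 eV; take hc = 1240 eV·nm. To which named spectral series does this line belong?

Pfund

ΔE = 1240/7460 = 0.1662 eV.
This matches 13.6 × (1/5² − 1/6²), so n_f = 5: the Pfund series.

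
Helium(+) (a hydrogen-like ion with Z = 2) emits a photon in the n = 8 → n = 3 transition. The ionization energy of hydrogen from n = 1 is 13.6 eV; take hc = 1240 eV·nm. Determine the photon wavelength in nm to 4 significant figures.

For Z = 2 the level energies scale as Z², so the effective Rydberg energy is 13.6 × 4 = 54.40 eV.
ΔE = 54.40 × (1/3² − 1/8²) = 54.40 × 0.09549 = 5.194 eV.
λ = hc/ΔE = 1240 / 5.194 = 238.7 nm.

238.7 nm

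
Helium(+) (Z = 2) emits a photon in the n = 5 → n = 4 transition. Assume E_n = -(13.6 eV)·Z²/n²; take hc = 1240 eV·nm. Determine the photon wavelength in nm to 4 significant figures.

For Z = 2 the level energies scale as Z², so the effective Rydberg energy is 13.6 × 4 = 54.40 eV.
ΔE = 54.40 × (1/4² − 1/5²) = 54.40 × 0.02250 = 1.224 eV.
λ = hc/ΔE = 1240 / 1.224 = 1013 nm.

1013 nm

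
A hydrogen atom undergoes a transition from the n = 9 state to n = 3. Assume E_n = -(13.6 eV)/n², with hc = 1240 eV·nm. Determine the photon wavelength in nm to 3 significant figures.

ΔE = 13.60 × (1/3² − 1/9²) = 13.60 × 0.09877 = 1.343 eV.
λ = hc/ΔE = 1240 / 1.343 = 923 nm.

923 nm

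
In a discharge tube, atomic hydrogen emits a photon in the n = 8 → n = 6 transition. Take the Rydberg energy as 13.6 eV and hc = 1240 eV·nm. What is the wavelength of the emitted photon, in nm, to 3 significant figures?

ΔE = 13.60 × (1/6² − 1/8²) = 13.60 × 0.01215 = 0.1653 eV.
λ = hc/ΔE = 1240 / 0.1653 = 7500 nm.

7500 nm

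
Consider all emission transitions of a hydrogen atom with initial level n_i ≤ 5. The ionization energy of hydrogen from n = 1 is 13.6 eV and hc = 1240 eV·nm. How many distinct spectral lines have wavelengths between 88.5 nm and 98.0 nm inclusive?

Enumerate all n_i → n_f pairs with 1 ≤ n_f < n_i ≤ 5 and compute λ = 1240 / [13.6·1·(1/n_f² − 1/n_i²)].
Lines falling in [88.5, 98.0] nm: 5→1 (94.98 nm), 4→1 (97.25 nm).

2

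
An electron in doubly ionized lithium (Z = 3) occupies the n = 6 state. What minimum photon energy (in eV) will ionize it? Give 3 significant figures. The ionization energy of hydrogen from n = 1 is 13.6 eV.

E_n = −13.6 Z²/n² = −122.4/n² eV for Z = 3.
E_6 = −122.4/36 = −3.40 eV, so ionization (to E = 0) requires 3.40 eV.

3.40 eV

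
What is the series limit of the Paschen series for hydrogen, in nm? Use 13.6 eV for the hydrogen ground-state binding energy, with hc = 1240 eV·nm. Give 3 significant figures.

821 nm

The Paschen series has lower level n_f = 3; the series limit corresponds to n_i → ∞.
ΔE_max = 13.6 × 1 / 3² = 1.511 eV.
λ_min = 1240 / 1.511 = 821 nm.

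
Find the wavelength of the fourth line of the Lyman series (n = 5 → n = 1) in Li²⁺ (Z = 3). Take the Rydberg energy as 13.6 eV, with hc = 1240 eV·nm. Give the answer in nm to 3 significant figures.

The Lyman series terminates on n_f = 1; the fourth line has n_i = 1+4 = 5.
ΔE = 122.4 × (1/1² − 1/5²) = 117.5 eV.
λ = 1240 / 117.5 = 10.6 nm.

10.6 nm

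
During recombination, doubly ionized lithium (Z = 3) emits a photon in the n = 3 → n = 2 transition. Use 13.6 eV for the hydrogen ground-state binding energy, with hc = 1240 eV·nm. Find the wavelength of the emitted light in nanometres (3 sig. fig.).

72.9 nm

For Z = 3 the level energies scale as Z², so the effective Rydberg energy is 13.6 × 9 = 122.4 eV.
ΔE = 122.4 × (1/2² − 1/3²) = 122.4 × 0.1389 = 17.00 eV.
λ = hc/ΔE = 1240 / 17.00 = 72.9 nm.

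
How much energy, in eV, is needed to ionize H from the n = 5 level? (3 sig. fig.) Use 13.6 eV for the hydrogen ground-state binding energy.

0.544 eV

E_5 = −13.60/25 = −0.544 eV, so ionization (to E = 0) requires 0.544 eV.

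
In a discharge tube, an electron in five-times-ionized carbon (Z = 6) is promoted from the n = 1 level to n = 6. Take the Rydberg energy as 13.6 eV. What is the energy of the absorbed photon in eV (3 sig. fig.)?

476 eV

The Bohr energies scale as Z², so for Z = 6: E_n = −489.6/n² eV.
E_6 = −489.6/36 = −13.60 eV and E_1 = −489.6/1 = −489.6 eV.
The photon energy is |E_6 − E_1| = 476 eV.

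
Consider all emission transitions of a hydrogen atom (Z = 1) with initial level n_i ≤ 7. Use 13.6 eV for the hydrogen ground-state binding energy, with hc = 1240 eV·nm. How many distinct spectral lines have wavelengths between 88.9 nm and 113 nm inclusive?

5

Enumerate all n_i → n_f pairs with 1 ≤ n_f < n_i ≤ 7 and compute λ = 1240 / [13.6·1·(1/n_f² − 1/n_i²)].
Lines falling in [88.9, 113] nm: 7→1 (93.08 nm), 6→1 (93.78 nm), 5→1 (94.98 nm), 4→1 (97.25 nm), 3→1 (102.6 nm).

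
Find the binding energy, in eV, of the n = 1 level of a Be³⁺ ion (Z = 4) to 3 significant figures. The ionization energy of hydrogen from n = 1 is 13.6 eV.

218 eV

E_n = −13.6 Z²/n² = −217.6/n² eV for Z = 4.
E_1 = −217.6/1 = −218 eV, so ionization (to E = 0) requires 218 eV.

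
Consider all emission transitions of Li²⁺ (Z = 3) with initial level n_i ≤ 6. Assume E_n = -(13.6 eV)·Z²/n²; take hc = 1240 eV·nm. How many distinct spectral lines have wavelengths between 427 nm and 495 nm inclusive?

1

Enumerate all n_i → n_f pairs with 1 ≤ n_f < n_i ≤ 6 and compute λ = 1240 / [13.6·9·(1/n_f² − 1/n_i²)].
Lines falling in [427, 495] nm: 5→4 (450.3 nm).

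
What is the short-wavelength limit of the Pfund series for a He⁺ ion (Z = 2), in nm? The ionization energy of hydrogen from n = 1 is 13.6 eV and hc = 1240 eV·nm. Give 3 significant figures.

The Pfund series has lower level n_f = 5; the series limit corresponds to n_i → ∞.
ΔE_max = 13.6 × 4 / 5² = 2.176 eV.
λ_min = 1240 / 2.176 = 570 nm.

570 nm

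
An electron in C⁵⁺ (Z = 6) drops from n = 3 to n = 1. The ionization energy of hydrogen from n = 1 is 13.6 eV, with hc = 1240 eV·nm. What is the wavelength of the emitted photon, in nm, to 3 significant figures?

For Z = 6 the level energies scale as Z², so the effective Rydberg energy is 13.6 × 36 = 489.6 eV.
ΔE = 489.6 × (1/1² − 1/3²) = 489.6 × 0.8889 = 435.2 eV.
λ = hc/ΔE = 1240 / 435.2 = 2.85 nm.

2.85 nm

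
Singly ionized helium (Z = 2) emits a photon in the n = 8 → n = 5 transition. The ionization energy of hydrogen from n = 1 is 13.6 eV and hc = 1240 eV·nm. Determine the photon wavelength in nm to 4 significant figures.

935.1 nm

For Z = 2 the level energies scale as Z², so the effective Rydberg energy is 13.6 × 4 = 54.40 eV.
ΔE = 54.40 × (1/5² − 1/8²) = 54.40 × 0.02438 = 1.326 eV.
λ = hc/ΔE = 1240 / 1.326 = 935.1 nm.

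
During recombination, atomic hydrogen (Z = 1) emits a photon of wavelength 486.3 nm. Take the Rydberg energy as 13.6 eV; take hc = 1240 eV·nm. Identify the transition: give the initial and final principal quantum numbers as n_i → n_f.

n_i = 4, n_f = 2

The photon energy is ΔE = hc/λ = 1240 / 486.3 = 2.550 eV.
With Z = 1, ΔE = 13.60 × (1/n_f² − 1/n_i²), so 1/n_f² − 1/n_i² = 0.1875.
Trying n_f = 2 gives 1/n_i² = 0.06251, i.e. n_i ≈ 4; this pair matches.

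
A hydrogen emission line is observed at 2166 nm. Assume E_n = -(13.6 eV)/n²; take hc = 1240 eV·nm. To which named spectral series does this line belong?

Brackett

ΔE = 1240/2166 = 0.5725 eV.
This matches 13.6 × (1/4² − 1/7²), so n_f = 4: the Brackett series.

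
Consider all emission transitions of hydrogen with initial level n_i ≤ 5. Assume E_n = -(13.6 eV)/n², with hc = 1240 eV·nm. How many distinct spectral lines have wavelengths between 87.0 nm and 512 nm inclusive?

6

Enumerate all n_i → n_f pairs with 1 ≤ n_f < n_i ≤ 5 and compute λ = 1240 / [13.6·1·(1/n_f² − 1/n_i²)].
Lines falling in [87.0, 512] nm: 5→1 (94.98 nm), 4→1 (97.25 nm), 3→1 (102.6 nm), 2→1 (121.6 nm), 5→2 (434.2 nm), 4→2 (486.3 nm).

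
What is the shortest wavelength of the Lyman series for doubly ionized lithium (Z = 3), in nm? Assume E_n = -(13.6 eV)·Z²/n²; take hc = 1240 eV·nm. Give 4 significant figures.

The Lyman series has lower level n_f = 1; the series limit corresponds to n_i → ∞.
ΔE_max = 13.6 × 9 / 1² = 122.4 eV.
λ_min = 1240 / 122.4 = 10.13 nm.

10.13 nm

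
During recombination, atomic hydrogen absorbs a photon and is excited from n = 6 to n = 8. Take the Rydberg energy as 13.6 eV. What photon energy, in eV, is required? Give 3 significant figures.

0.165 eV

E_8 = −13.60/64 = −0.2125 eV and E_6 = −13.60/36 = −0.3778 eV.
The photon energy is |E_8 − E_6| = 0.165 eV.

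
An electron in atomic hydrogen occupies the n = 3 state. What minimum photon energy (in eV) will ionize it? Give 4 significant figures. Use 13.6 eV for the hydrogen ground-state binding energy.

E_3 = −13.60/9 = −1.511 eV, so ionization (to E = 0) requires 1.511 eV.

1.511 eV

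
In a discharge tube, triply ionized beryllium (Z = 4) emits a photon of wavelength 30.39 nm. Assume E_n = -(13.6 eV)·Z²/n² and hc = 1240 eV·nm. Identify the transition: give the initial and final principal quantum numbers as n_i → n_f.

The photon energy is ΔE = hc/λ = 1240 / 30.39 = 40.80 eV.
With Z = 4, ΔE = 217.6 × (1/n_f² − 1/n_i²), so 1/n_f² − 1/n_i² = 0.1875.
Trying n_f = 2 gives 1/n_i² = 0.06249, i.e. n_i ≈ 4; this pair matches.

n_i = 4, n_f = 2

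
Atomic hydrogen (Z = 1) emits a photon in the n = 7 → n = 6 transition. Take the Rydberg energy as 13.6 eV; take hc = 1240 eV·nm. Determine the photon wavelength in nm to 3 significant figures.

ΔE = 13.60 × (1/6² − 1/7²) = 13.60 × 0.007370 = 0.1002 eV.
λ = hc/ΔE = 1240 / 0.1002 = 12400 nm.

12400 nm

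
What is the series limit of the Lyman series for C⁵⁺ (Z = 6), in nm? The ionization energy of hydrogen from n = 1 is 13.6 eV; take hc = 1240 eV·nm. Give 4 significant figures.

The Lyman series has lower level n_f = 1; the series limit corresponds to n_i → ∞.
ΔE_max = 13.6 × 36 / 1² = 489.6 eV.
λ_min = 1240 / 489.6 = 2.533 nm.

2.533 nm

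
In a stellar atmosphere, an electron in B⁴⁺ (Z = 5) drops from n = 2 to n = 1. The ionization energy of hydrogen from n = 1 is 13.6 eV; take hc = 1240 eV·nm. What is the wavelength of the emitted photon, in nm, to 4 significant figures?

4.863 nm

For Z = 5 the level energies scale as Z², so the effective Rydberg energy is 13.6 × 25 = 340.0 eV.
ΔE = 340.0 × (1/1² − 1/2²) = 340.0 × 0.7500 = 255.0 eV.
λ = hc/ΔE = 1240 / 255.0 = 4.863 nm.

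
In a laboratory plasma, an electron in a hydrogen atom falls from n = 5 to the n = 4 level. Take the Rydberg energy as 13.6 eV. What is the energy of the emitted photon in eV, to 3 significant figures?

E_5 = −13.60/25 = −0.5440 eV and E_4 = −13.60/16 = −0.8500 eV.
The photon energy is |E_5 − E_4| = 0.306 eV.

0.306 eV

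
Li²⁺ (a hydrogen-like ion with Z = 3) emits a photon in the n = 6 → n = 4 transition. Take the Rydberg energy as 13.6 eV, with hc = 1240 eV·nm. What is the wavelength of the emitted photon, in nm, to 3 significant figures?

292 nm

For Z = 3 the level energies scale as Z², so the effective Rydberg energy is 13.6 × 9 = 122.4 eV.
ΔE = 122.4 × (1/4² − 1/6²) = 122.4 × 0.03472 = 4.250 eV.
λ = hc/ΔE = 1240 / 4.250 = 292 nm.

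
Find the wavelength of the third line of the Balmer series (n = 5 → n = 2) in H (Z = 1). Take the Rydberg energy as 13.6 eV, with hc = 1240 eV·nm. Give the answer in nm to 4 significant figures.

The Balmer series terminates on n_f = 2; the third line has n_i = 2+3 = 5.
ΔE = 13.60 × (1/2² − 1/5²) = 2.856 eV.
λ = 1240 / 2.856 = 434.2 nm.

434.2 nm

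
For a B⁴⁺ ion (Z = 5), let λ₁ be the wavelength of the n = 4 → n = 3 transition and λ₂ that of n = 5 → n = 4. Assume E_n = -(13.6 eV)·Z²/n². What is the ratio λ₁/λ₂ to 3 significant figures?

λ ∝ 1/ΔE ∝ 1/(1/n_f² − 1/n_i²), and the Z² and hc factors cancel in the ratio.
λ₁/λ₂ = (1/4² − 1/5²)/(1/3² − 1/4²) = 0.02250/0.04861 = 0.463.

0.463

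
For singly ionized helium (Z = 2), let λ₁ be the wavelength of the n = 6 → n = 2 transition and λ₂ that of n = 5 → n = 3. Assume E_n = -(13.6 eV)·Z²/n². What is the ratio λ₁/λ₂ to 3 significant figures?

0.320

λ ∝ 1/ΔE ∝ 1/(1/n_f² − 1/n_i²), and the Z² and hc factors cancel in the ratio.
λ₁/λ₂ = (1/3² − 1/5²)/(1/2² − 1/6²) = 0.07111/0.2222 = 0.320.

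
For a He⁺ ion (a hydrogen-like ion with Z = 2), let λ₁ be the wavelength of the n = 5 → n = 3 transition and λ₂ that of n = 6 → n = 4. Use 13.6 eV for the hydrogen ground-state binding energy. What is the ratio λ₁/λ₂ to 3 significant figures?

λ ∝ 1/ΔE ∝ 1/(1/n_f² − 1/n_i²), and the Z² and hc factors cancel in the ratio.
λ₁/λ₂ = (1/4² − 1/6²)/(1/3² − 1/5²) = 0.03472/0.07111 = 0.488.

0.488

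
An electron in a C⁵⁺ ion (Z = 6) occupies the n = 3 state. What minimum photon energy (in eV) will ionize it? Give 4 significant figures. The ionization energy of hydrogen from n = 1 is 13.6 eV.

54.40 eV

E_n = −13.6 Z²/n² = −489.6/n² eV for Z = 6.
E_3 = −489.6/9 = −54.40 eV, so ionization (to E = 0) requires 54.40 eV.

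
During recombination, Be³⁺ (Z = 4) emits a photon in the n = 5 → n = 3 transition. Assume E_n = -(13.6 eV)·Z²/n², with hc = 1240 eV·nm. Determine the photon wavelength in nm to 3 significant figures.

For Z = 4 the level energies scale as Z², so the effective Rydberg energy is 13.6 × 16 = 217.6 eV.
ΔE = 217.6 × (1/3² − 1/5²) = 217.6 × 0.07111 = 15.47 eV.
λ = hc/ΔE = 1240 / 15.47 = 80.1 nm.

80.1 nm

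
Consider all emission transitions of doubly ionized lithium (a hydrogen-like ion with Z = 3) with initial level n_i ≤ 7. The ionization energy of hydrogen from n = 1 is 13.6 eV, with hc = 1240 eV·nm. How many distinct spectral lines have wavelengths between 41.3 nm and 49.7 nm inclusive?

3

Enumerate all n_i → n_f pairs with 1 ≤ n_f < n_i ≤ 7 and compute λ = 1240 / [13.6·9·(1/n_f² − 1/n_i²)].
Lines falling in [41.3, 49.7] nm: 7→2 (44.12 nm), 6→2 (45.59 nm), 5→2 (48.24 nm).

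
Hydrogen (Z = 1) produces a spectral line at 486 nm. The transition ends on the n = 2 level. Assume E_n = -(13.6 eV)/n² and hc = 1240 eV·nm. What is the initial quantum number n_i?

The photon energy is ΔE = hc/λ = 1240 / 486 = 2.551 eV.
With Z = 1, ΔE = 13.60 × (1/n_f² − 1/n_i²), so 1/n_f² − 1/n_i² = 0.1876.
With n_f = 2: 1/n_i² = 1/4 − 0.1876 = 0.06239, so n_i ≈ 4.00.

n_i = 4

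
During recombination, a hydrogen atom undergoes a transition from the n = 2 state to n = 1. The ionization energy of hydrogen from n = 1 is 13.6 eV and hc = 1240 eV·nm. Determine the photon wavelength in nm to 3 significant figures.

122 nm

ΔE = 13.60 × (1/1² − 1/2²) = 13.60 × 0.7500 = 10.20 eV.
λ = hc/ΔE = 1240 / 10.20 = 122 nm.
This line belongs to the Lyman series.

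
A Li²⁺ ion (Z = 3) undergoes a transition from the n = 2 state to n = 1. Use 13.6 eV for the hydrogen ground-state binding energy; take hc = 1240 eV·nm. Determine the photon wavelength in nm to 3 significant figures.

13.5 nm

For Z = 3 the level energies scale as Z², so the effective Rydberg energy is 13.6 × 9 = 122.4 eV.
ΔE = 122.4 × (1/1² − 1/2²) = 122.4 × 0.7500 = 91.80 eV.
λ = hc/ΔE = 1240 / 91.80 = 13.5 nm.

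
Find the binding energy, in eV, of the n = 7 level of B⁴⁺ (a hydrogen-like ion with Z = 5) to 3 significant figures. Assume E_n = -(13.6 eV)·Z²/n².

E_n = −13.6 Z²/n² = −340.0/n² eV for Z = 5.
E_7 = −340.0/49 = −6.94 eV, so ionization (to E = 0) requires 6.94 eV.

6.94 eV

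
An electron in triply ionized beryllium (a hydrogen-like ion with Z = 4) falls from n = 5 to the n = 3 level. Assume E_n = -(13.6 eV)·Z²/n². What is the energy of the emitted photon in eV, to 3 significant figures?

15.5 eV

The Bohr energies scale as Z², so for Z = 4: E_n = −217.6/n² eV.
E_5 = −217.6/25 = −8.704 eV and E_3 = −217.6/9 = −24.18 eV.
The photon energy is |E_5 − E_3| = 15.5 eV.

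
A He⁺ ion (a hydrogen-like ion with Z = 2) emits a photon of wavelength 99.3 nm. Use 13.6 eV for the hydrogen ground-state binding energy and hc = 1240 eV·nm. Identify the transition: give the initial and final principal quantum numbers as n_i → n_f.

The photon energy is ΔE = hc/λ = 1240 / 99.3 = 12.49 eV.
With Z = 2, ΔE = 54.40 × (1/n_f² − 1/n_i²), so 1/n_f² − 1/n_i² = 0.2295.
Trying n_f = 2 gives 1/n_i² = 0.02045, i.e. n_i ≈ 7; this pair matches.

n_i = 7, n_f = 2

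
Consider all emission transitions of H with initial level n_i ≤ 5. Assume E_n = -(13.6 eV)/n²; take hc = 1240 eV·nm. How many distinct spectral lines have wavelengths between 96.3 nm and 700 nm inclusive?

6

Enumerate all n_i → n_f pairs with 1 ≤ n_f < n_i ≤ 5 and compute λ = 1240 / [13.6·1·(1/n_f² − 1/n_i²)].
Lines falling in [96.3, 700] nm: 4→1 (97.25 nm), 3→1 (102.6 nm), 2→1 (121.6 nm), 5→2 (434.2 nm), 4→2 (486.3 nm), 3→2 (656.5 nm).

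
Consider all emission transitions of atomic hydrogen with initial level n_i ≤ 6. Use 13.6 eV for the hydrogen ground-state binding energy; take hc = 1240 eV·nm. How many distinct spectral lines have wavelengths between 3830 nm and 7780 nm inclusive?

Enumerate all n_i → n_f pairs with 1 ≤ n_f < n_i ≤ 6 and compute λ = 1240 / [13.6·1·(1/n_f² − 1/n_i²)].
Lines falling in [3830, 7780] nm: 5→4 (4052 nm), 6→5 (7460 nm).

2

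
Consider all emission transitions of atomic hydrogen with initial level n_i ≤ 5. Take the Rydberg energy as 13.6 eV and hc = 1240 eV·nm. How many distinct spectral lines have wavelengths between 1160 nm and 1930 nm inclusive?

Enumerate all n_i → n_f pairs with 1 ≤ n_f < n_i ≤ 5 and compute λ = 1240 / [13.6·1·(1/n_f² − 1/n_i²)].
Lines falling in [1160, 1930] nm: 5→3 (1282 nm), 4→3 (1876 nm).

2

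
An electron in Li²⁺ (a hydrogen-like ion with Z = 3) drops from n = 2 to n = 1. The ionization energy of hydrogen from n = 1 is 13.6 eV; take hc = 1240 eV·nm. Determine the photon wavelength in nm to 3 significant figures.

13.5 nm

For Z = 3 the level energies scale as Z², so the effective Rydberg energy is 13.6 × 9 = 122.4 eV.
ΔE = 122.4 × (1/1² − 1/2²) = 122.4 × 0.7500 = 91.80 eV.
λ = hc/ΔE = 1240 / 91.80 = 13.5 nm.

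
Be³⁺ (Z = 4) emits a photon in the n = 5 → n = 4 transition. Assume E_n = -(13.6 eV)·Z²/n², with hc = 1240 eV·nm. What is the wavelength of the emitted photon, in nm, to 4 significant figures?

For Z = 4 the level energies scale as Z², so the effective Rydberg energy is 13.6 × 16 = 217.6 eV.
ΔE = 217.6 × (1/4² − 1/5²) = 217.6 × 0.02250 = 4.896 eV.
λ = hc/ΔE = 1240 / 4.896 = 253.3 nm.

253.3 nm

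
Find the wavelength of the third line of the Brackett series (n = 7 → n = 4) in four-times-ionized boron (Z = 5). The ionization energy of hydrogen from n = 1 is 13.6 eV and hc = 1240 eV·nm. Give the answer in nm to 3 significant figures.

The Brackett series terminates on n_f = 4; the third line has n_i = 4+3 = 7.
ΔE = 340.0 × (1/4² − 1/7²) = 14.31 eV.
λ = 1240 / 14.31 = 86.6 nm.

86.6 nm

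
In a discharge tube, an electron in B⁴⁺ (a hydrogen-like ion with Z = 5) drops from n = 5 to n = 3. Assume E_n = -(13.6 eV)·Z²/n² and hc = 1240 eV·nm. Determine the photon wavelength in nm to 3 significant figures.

For Z = 5 the level energies scale as Z², so the effective Rydberg energy is 13.6 × 25 = 340.0 eV.
ΔE = 340.0 × (1/3² − 1/5²) = 340.0 × 0.07111 = 24.18 eV.
λ = hc/ΔE = 1240 / 24.18 = 51.3 nm.

51.3 nm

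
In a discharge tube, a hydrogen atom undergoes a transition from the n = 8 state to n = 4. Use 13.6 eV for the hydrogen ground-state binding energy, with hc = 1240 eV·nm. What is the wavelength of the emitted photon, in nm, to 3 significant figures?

ΔE = 13.60 × (1/4² − 1/8²) = 13.60 × 0.04688 = 0.6375 eV.
λ = hc/ΔE = 1240 / 0.6375 = 1950 nm.
This line belongs to the Brackett series.

1950 nm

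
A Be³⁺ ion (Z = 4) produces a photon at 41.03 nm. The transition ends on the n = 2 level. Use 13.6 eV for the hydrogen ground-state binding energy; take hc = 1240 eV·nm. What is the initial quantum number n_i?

The photon energy is ΔE = hc/λ = 1240 / 41.03 = 30.22 eV.
With Z = 4, ΔE = 217.6 × (1/n_f² − 1/n_i²), so 1/n_f² − 1/n_i² = 0.1389.
With n_f = 2: 1/n_i² = 1/4 − 0.1389 = 0.1111, so n_i ≈ 3.00.

n_i = 3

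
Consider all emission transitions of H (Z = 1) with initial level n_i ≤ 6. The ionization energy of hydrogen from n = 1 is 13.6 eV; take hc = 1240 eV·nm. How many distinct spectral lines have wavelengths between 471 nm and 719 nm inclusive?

Enumerate all n_i → n_f pairs with 1 ≤ n_f < n_i ≤ 6 and compute λ = 1240 / [13.6·1·(1/n_f² − 1/n_i²)].
Lines falling in [471, 719] nm: 4→2 (486.3 nm), 3→2 (656.5 nm).

2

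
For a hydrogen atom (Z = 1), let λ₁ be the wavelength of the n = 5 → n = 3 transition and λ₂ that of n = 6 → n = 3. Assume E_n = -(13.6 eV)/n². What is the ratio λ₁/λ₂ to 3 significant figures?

λ ∝ 1/ΔE ∝ 1/(1/n_f² − 1/n_i²), and the Z² and hc factors cancel in the ratio.
λ₁/λ₂ = (1/3² − 1/6²)/(1/3² − 1/5²) = 0.08333/0.07111 = 1.17.

1.17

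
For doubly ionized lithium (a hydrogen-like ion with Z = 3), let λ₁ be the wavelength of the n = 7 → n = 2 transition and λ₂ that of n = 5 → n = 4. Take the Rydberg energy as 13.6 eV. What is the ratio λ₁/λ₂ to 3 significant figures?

0.0980

λ ∝ 1/ΔE ∝ 1/(1/n_f² − 1/n_i²), and the Z² and hc factors cancel in the ratio.
λ₁/λ₂ = (1/4² − 1/5²)/(1/2² − 1/7²) = 0.02250/0.2296 = 0.0980.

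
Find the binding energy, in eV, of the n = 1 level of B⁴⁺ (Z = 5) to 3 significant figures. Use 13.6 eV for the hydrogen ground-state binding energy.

340 eV

E_n = −13.6 Z²/n² = −340.0/n² eV for Z = 5.
E_1 = −340.0/1 = −340 eV, so ionization (to E = 0) requires 340 eV.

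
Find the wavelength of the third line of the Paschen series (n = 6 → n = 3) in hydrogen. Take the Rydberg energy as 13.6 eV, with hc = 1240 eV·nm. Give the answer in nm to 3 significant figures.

The Paschen series terminates on n_f = 3; the third line has n_i = 3+3 = 6.
ΔE = 13.60 × (1/3² − 1/6²) = 1.133 eV.
λ = 1240 / 1.133 = 1090 nm.

1090 nm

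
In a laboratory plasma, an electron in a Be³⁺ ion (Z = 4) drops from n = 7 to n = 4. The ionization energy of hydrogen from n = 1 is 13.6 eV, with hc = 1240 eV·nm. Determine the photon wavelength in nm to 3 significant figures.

135 nm

For Z = 4 the level energies scale as Z², so the effective Rydberg energy is 13.6 × 16 = 217.6 eV.
ΔE = 217.6 × (1/4² − 1/7²) = 217.6 × 0.04209 = 9.159 eV.
λ = hc/ΔE = 1240 / 9.159 = 135 nm.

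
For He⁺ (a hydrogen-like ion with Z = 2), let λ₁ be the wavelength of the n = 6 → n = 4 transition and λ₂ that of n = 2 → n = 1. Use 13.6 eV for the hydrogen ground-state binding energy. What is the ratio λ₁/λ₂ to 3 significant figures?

21.6

λ ∝ 1/ΔE ∝ 1/(1/n_f² − 1/n_i²), and the Z² and hc factors cancel in the ratio.
λ₁/λ₂ = (1/1² − 1/2²)/(1/4² − 1/6²) = 0.7500/0.03472 = 21.6.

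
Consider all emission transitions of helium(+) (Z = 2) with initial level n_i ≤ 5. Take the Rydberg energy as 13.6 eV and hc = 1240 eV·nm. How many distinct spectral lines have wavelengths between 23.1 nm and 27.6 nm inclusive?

3

Enumerate all n_i → n_f pairs with 1 ≤ n_f < n_i ≤ 5 and compute λ = 1240 / [13.6·4·(1/n_f² − 1/n_i²)].
Lines falling in [23.1, 27.6] nm: 5→1 (23.74 nm), 4→1 (24.31 nm), 3→1 (25.64 nm).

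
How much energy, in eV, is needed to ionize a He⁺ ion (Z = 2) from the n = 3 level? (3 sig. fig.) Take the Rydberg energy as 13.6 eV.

E_n = −13.6 Z²/n² = −54.40/n² eV for Z = 2.
E_3 = −54.40/9 = −6.04 eV, so ionization (to E = 0) requires 6.04 eV.

6.04 eV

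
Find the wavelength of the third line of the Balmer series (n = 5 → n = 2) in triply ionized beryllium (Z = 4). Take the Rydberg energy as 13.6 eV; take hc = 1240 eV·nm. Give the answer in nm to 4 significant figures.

27.14 nm

The Balmer series terminates on n_f = 2; the third line has n_i = 2+3 = 5.
ΔE = 217.6 × (1/2² − 1/5²) = 45.70 eV.
λ = 1240 / 45.70 = 27.14 nm.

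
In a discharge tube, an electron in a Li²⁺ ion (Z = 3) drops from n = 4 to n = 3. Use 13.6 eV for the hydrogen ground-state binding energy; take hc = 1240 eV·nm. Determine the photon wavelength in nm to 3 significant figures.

208 nm

For Z = 3 the level energies scale as Z², so the effective Rydberg energy is 13.6 × 9 = 122.4 eV.
ΔE = 122.4 × (1/3² − 1/4²) = 122.4 × 0.04861 = 5.950 eV.
λ = hc/ΔE = 1240 / 5.950 = 208 nm.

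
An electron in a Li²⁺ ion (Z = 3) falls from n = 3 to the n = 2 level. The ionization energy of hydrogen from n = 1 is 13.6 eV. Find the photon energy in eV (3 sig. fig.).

The Bohr energies scale as Z², so for Z = 3: E_n = −122.4/n² eV.
E_3 = −122.4/9 = −13.60 eV and E_2 = −122.4/4 = −30.60 eV.
The photon energy is |E_3 − E_2| = 17.0 eV.

17.0 eV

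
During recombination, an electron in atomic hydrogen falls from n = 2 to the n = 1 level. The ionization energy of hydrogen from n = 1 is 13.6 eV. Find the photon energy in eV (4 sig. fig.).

E_2 = −13.60/4 = −3.400 eV and E_1 = −13.60/1 = −13.60 eV.
The photon energy is |E_2 − E_1| = 10.20 eV.

10.20 eV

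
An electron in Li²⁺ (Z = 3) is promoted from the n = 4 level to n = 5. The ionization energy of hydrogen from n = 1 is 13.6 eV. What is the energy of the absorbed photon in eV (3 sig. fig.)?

The Bohr energies scale as Z², so for Z = 3: E_n = −122.4/n² eV.
E_5 = −122.4/25 = −4.896 eV and E_4 = −122.4/16 = −7.650 eV.
The photon energy is |E_5 − E_4| = 2.75 eV.

2.75 eV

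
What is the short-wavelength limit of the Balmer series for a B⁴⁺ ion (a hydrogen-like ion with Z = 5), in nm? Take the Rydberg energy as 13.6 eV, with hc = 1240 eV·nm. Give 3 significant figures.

The Balmer series has lower level n_f = 2; the series limit corresponds to n_i → ∞.
ΔE_max = 13.6 × 25 / 2² = 85.00 eV.
λ_min = 1240 / 85.00 = 14.6 nm.

14.6 nm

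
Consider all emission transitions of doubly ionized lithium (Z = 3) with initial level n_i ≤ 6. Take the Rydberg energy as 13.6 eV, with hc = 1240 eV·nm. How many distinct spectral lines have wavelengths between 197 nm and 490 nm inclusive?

3

Enumerate all n_i → n_f pairs with 1 ≤ n_f < n_i ≤ 6 and compute λ = 1240 / [13.6·9·(1/n_f² − 1/n_i²)].
Lines falling in [197, 490] nm: 4→3 (208.4 nm), 6→4 (291.8 nm), 5→4 (450.3 nm).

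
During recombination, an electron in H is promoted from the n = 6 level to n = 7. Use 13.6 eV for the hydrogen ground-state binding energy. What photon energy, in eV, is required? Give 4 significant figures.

0.1002 eV

E_7 = −13.60/49 = −0.2776 eV and E_6 = −13.60/36 = −0.3778 eV.
The photon energy is |E_7 − E_6| = 0.1002 eV.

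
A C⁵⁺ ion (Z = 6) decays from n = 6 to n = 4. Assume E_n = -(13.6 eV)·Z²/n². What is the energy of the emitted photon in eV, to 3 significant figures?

The Bohr energies scale as Z², so for Z = 6: E_n = −489.6/n² eV.
E_6 = −489.6/36 = −13.60 eV and E_4 = −489.6/16 = −30.60 eV.
The photon energy is |E_6 − E_4| = 17.0 eV.

17.0 eV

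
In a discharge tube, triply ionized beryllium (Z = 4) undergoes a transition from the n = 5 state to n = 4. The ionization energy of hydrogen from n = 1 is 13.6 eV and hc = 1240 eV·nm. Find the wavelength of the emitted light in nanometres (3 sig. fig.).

253 nm

For Z = 4 the level energies scale as Z², so the effective Rydberg energy is 13.6 × 16 = 217.6 eV.
ΔE = 217.6 × (1/4² − 1/5²) = 217.6 × 0.02250 = 4.896 eV.
λ = hc/ΔE = 1240 / 4.896 = 253 nm.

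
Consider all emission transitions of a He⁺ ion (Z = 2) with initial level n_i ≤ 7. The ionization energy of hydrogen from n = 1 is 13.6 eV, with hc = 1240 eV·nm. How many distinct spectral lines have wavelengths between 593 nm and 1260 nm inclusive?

3

Enumerate all n_i → n_f pairs with 1 ≤ n_f < n_i ≤ 7 and compute λ = 1240 / [13.6·4·(1/n_f² − 1/n_i²)].
Lines falling in [593, 1260] nm: 6→4 (656.5 nm), 5→4 (1013 nm), 7→5 (1163 nm).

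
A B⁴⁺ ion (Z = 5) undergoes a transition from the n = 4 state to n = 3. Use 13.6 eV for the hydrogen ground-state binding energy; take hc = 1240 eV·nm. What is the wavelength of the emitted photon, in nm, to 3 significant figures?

For Z = 5 the level energies scale as Z², so the effective Rydberg energy is 13.6 × 25 = 340.0 eV.
ΔE = 340.0 × (1/3² − 1/4²) = 340.0 × 0.04861 = 16.53 eV.
λ = hc/ΔE = 1240 / 16.53 = 75.0 nm.

75.0 nm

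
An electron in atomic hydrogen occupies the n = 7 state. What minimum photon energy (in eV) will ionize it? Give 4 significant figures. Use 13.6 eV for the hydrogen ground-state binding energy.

0.2776 eV

E_7 = −13.60/49 = −0.2776 eV, so ionization (to E = 0) requires 0.2776 eV.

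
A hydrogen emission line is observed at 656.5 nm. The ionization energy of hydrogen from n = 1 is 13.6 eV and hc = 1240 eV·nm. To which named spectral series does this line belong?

Balmer

ΔE = 1240/656.5 = 1.889 eV.
This matches 13.6 × (1/2² − 1/3²), so n_f = 2: the Balmer series.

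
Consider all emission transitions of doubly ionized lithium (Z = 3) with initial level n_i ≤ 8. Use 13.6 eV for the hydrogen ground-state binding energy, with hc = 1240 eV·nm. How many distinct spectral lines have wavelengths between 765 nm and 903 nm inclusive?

Enumerate all n_i → n_f pairs with 1 ≤ n_f < n_i ≤ 8 and compute λ = 1240 / [13.6·9·(1/n_f² − 1/n_i²)].
Lines falling in [765, 903] nm: 6→5 (828.9 nm), 8→6 (833.6 nm).

2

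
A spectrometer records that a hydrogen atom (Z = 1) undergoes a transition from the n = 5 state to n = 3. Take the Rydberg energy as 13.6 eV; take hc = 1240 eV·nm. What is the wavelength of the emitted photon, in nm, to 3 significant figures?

1280 nm

ΔE = 13.60 × (1/3² − 1/5²) = 13.60 × 0.07111 = 0.9671 eV.
λ = hc/ΔE = 1240 / 0.9671 = 1280 nm.
This line belongs to the Paschen series.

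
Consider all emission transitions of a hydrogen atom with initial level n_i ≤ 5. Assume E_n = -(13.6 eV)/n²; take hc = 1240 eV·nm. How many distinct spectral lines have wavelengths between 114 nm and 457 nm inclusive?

2

Enumerate all n_i → n_f pairs with 1 ≤ n_f < n_i ≤ 5 and compute λ = 1240 / [13.6·1·(1/n_f² − 1/n_i²)].
Lines falling in [114, 457] nm: 2→1 (121.6 nm), 5→2 (434.2 nm).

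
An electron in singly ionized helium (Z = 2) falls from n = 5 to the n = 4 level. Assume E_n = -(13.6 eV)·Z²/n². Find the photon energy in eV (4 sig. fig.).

1.224 eV

The Bohr energies scale as Z², so for Z = 2: E_n = −54.40/n² eV.
E_5 = −54.40/25 = −2.176 eV and E_4 = −54.40/16 = −3.400 eV.
The photon energy is |E_5 − E_4| = 1.224 eV.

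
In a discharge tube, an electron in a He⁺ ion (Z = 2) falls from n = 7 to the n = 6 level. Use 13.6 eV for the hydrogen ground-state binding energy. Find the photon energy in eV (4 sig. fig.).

0.4009 eV

The Bohr energies scale as Z², so for Z = 2: E_n = −54.40/n² eV.
E_7 = −54.40/49 = −1.110 eV and E_6 = −54.40/36 = −1.511 eV.
The photon energy is |E_7 − E_6| = 0.4009 eV.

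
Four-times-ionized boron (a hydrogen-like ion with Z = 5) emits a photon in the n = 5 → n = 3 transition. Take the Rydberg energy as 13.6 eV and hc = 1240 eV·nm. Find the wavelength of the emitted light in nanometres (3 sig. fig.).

For Z = 5 the level energies scale as Z², so the effective Rydberg energy is 13.6 × 25 = 340.0 eV.
ΔE = 340.0 × (1/3² − 1/5²) = 340.0 × 0.07111 = 24.18 eV.
λ = hc/ΔE = 1240 / 24.18 = 51.3 nm.

51.3 nm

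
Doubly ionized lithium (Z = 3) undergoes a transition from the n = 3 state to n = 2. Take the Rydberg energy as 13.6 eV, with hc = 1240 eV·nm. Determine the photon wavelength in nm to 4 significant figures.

For Z = 3 the level energies scale as Z², so the effective Rydberg energy is 13.6 × 9 = 122.4 eV.
ΔE = 122.4 × (1/2² − 1/3²) = 122.4 × 0.1389 = 17.00 eV.
λ = hc/ΔE = 1240 / 17.00 = 72.94 nm.

72.94 nm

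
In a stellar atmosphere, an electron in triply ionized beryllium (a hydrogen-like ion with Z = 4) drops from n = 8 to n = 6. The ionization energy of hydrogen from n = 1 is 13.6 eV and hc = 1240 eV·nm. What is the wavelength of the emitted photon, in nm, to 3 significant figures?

For Z = 4 the level energies scale as Z², so the effective Rydberg energy is 13.6 × 16 = 217.6 eV.
ΔE = 217.6 × (1/6² − 1/8²) = 217.6 × 0.01215 = 2.644 eV.
λ = hc/ΔE = 1240 / 2.644 = 469 nm.

469 nm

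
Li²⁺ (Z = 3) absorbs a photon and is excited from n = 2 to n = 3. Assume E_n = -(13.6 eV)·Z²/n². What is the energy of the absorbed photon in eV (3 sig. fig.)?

The Bohr energies scale as Z², so for Z = 3: E_n = −122.4/n² eV.
E_3 = −122.4/9 = −13.60 eV and E_2 = −122.4/4 = −30.60 eV.
The photon energy is |E_3 − E_2| = 17.0 eV.

17.0 eV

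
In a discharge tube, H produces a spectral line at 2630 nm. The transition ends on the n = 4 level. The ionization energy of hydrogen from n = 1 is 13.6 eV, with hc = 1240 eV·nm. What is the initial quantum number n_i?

The photon energy is ΔE = hc/λ = 1240 / 2630 = 0.4715 eV.
With Z = 1, ΔE = 13.60 × (1/n_f² − 1/n_i²), so 1/n_f² − 1/n_i² = 0.03467.
With n_f = 4: 1/n_i² = 1/16 − 0.03467 = 0.02783, so n_i ≈ 5.99.

n_i = 6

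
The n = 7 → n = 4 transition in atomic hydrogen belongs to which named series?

Brackett

The series is set by the lower level: n_f = 4 is the Brackett series.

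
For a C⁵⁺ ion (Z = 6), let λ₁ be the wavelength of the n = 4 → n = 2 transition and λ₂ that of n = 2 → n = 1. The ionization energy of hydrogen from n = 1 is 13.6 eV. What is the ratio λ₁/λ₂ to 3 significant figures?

4.00

λ ∝ 1/ΔE ∝ 1/(1/n_f² − 1/n_i²), and the Z² and hc factors cancel in the ratio.
λ₁/λ₂ = (1/1² − 1/2²)/(1/2² − 1/4²) = 0.7500/0.1875 = 4.00.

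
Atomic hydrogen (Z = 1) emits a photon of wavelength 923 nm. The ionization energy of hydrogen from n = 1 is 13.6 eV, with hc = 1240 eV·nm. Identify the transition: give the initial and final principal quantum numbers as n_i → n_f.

n_i = 9, n_f = 3

The photon energy is ΔE = hc/λ = 1240 / 923 = 1.343 eV.
With Z = 1, ΔE = 13.60 × (1/n_f² − 1/n_i²), so 1/n_f² − 1/n_i² = 0.09878.
Trying n_f = 3 gives 1/n_i² = 0.01233, i.e. n_i ≈ 9; this pair matches.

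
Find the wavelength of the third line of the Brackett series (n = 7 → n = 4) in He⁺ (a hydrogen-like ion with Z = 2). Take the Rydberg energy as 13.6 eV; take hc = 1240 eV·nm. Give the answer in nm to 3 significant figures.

542 nm

The Brackett series terminates on n_f = 4; the third line has n_i = 4+3 = 7.
ΔE = 54.40 × (1/4² − 1/7²) = 2.290 eV.
λ = 1240 / 2.290 = 542 nm.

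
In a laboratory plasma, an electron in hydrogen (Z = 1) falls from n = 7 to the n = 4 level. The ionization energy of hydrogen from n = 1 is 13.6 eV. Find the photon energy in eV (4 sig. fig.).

0.5724 eV

E_7 = −13.60/49 = −0.2776 eV and E_4 = −13.60/16 = −0.8500 eV.
The photon energy is |E_7 − E_4| = 0.5724 eV.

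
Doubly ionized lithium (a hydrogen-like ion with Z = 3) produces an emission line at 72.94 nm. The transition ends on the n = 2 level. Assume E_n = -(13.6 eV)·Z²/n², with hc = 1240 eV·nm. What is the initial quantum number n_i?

n_i = 3

The photon energy is ΔE = hc/λ = 1240 / 72.94 = 17.00 eV.
With Z = 3, ΔE = 122.4 × (1/n_f² − 1/n_i²), so 1/n_f² − 1/n_i² = 0.1389.
With n_f = 2: 1/n_i² = 1/4 − 0.1389 = 0.1111, so n_i ≈ 3.00.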